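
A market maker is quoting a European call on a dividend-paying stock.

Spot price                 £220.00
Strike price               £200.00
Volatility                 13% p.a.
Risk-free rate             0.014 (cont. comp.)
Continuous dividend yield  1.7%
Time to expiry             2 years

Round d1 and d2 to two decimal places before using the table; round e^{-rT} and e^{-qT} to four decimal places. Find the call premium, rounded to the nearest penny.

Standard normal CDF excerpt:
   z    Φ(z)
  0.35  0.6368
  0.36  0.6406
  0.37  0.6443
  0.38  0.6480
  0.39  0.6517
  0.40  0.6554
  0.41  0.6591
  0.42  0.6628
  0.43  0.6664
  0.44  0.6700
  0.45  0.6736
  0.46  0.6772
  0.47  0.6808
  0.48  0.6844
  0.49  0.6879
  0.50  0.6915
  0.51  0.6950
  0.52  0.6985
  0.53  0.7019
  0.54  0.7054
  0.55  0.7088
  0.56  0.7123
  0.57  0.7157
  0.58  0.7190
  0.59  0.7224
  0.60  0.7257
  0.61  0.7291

£26.15

T = 2;  σ√T = 0.1838
d₁ = [ln(220/200) + (0.014 − 0.017 + 0.13²/2)·2] / 0.1838 = [0.0953 + 0.0109] / 0.1838 = 0.5777 → 0.58
d₂ = d₁ − σ√T = 0.5777 − 0.1838 = 0.3939 → 0.39
exp(−qT) = exp(−0.017·2) = 0.9666;  exp(−rT) = exp(−0.014·2) = 0.9724
N(d₁) = N(0.58) = 0.7190;  N(d₂) = N(0.39) = 0.6517
C = 220·0.9666·0.7190 − 200·0.9724·0.6517 = 152.8968 − 126.7426 = 26.1542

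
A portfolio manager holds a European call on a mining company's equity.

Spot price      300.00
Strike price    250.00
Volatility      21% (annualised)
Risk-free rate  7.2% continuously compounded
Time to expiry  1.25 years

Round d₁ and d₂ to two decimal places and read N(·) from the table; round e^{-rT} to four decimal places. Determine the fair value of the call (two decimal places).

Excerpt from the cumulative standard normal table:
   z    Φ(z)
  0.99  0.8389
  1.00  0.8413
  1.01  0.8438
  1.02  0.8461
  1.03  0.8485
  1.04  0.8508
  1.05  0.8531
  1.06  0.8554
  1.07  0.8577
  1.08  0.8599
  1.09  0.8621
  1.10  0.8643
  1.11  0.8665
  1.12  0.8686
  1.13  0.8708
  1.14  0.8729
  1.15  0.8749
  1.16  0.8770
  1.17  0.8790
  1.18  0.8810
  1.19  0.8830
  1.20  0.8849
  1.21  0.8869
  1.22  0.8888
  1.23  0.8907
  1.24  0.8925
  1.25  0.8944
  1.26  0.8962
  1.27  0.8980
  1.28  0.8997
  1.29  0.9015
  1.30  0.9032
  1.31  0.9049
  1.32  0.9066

T = 1.25;  σ√T = 0.2348
d₁ = [ln(300/250) + (0.072 + 0.21²/2)·1.25] / 0.2348 = [0.1823 + 0.1176] / 0.2348 = 1.2773 ≈ 1.28
d₂ = d₁ − σ√T = 1.2773 − 0.2348 = 1.0425 ≈ 1.04
e^(−rT) = e^(−0.072·1.25) = 0.9139
N(d₁) = N(1.28) = 0.8997;  N(d₂) = N(1.04) = 0.8508
C = 300·0.8997 − 250·0.9139·0.8508 = 269.9100 − 194.3865 = 75.5235

75.52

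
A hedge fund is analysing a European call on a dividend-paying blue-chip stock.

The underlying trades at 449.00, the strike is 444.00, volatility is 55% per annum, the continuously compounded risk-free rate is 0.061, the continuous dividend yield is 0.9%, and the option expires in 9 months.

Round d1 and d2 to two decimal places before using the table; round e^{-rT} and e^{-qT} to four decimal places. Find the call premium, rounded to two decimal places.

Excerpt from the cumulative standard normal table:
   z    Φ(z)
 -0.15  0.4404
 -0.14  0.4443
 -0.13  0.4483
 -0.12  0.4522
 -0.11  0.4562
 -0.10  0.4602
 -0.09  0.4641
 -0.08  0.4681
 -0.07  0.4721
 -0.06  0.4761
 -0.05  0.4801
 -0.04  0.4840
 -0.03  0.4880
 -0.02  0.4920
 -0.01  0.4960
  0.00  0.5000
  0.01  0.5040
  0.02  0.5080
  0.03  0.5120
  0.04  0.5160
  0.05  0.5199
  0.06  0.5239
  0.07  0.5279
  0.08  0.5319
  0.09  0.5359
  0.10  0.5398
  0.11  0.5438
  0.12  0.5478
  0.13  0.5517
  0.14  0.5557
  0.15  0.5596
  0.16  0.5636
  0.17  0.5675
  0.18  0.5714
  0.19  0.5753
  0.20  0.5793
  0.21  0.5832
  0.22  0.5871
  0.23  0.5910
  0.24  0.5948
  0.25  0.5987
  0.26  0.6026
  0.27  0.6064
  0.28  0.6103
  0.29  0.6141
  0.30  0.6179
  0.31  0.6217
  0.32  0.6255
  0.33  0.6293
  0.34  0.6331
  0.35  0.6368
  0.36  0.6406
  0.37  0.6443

92.21

σ√T = 0.55·√0.75 = 0.4763
d₁ = [ln(449/444) + (0.061 − 0.009 + ½·0.55²)·0.75] / (σ√T) = (0.0112 + 0.1524) / 0.4763 = 0.3435 ⇒ 0.34
d₂ = 0.3435 − 0.4763 = -0.1328 ⇒ -0.13
e^(−qT) = e^(−0.009·0.75) = 0.9933;  e^(−rT) = e^(−0.061·0.75) = 0.9553
N(d₁) = N(0.34) = 0.6331;  N(d₂) = N(-0.13) = 0.4483
C = 449·0.9933·0.6331 − 444·0.9553·0.4483 = 282.3573 − 190.1479 = 92.2095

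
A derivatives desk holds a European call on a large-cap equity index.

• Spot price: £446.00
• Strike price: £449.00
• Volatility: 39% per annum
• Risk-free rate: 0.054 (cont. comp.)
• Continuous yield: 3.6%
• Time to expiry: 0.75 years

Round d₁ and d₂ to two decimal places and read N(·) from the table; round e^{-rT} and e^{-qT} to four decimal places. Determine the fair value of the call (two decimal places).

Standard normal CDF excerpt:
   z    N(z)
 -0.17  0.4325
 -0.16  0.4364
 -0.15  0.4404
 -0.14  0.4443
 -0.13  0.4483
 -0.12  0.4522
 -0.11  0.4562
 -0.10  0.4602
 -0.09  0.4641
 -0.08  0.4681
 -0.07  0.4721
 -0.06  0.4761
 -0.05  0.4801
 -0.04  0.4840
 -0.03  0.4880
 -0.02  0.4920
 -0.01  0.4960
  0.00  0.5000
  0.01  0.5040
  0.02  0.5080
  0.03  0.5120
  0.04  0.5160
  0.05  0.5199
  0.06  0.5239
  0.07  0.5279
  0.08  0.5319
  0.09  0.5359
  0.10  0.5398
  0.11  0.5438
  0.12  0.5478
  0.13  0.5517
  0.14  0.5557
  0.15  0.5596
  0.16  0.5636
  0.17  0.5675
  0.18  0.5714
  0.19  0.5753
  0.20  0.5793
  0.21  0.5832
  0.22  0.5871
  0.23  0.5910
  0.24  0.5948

σ√T = 0.39·√0.75 = 0.3377
d₁ = [ln(446/449) + (0.054 − 0.036 + 0.39²/2)·0.75] / 0.3377 = [-0.0067 + 0.0705] / 0.3377 = 0.1890 ⇒ 0.19
d₂ = d₁ − σ√T = 0.1890 − 0.3377 = -0.1488 ⇒ -0.15
exp(−qT) = exp(−0.036·0.75) = 0.9734;  exp(−rT) = exp(−0.054·0.75) = 0.9603
N(d₁) = N(0.19) = 0.5753;  N(d₂) = N(-0.15) = 0.4404
C = 446·0.9734·0.5753 − 449·0.9603·0.4404 = 249.7587 − 189.8893 = 59.8693

£59.87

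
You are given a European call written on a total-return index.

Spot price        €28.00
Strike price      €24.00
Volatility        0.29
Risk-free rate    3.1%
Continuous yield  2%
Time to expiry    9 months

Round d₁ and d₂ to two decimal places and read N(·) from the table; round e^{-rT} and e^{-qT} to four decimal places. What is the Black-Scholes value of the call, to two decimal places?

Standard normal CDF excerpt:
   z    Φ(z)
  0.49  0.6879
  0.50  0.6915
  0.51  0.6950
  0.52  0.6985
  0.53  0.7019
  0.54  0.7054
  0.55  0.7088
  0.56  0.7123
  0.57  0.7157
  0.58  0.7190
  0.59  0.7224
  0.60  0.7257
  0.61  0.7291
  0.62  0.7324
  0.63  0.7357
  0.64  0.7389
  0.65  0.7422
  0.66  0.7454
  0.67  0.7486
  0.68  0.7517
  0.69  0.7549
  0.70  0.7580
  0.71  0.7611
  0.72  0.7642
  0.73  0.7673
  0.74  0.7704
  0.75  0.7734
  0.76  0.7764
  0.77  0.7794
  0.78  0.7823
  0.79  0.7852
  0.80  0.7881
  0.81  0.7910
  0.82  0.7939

T = 0.75;  σ√T = 0.2511
ln(S/K) + (r − q + σ²/2)T = ln(28/24) + (0.031 − 0.02 + 0.29²/2)·0.75 = 0.1542 + 0.0398 = 0.1939
d₁ = 0.1939 / 0.2511 = 0.7722 which rounds to 0.77
d₂ = d₁ − σ√T = 0.7722 − 0.2511 = 0.5211 which rounds to 0.52
exp(−qT) = exp(−0.02·0.75) = 0.9851;  exp(−rT) = exp(−0.031·0.75) = 0.9770
N(d₁) = N(0.77) = 0.7794;  N(d₂) = N(0.52) = 0.6985
C = 28·0.9851·0.7794 − 24·0.9770·0.6985 = 21.4980 − 16.3784 = 5.1196

€5.12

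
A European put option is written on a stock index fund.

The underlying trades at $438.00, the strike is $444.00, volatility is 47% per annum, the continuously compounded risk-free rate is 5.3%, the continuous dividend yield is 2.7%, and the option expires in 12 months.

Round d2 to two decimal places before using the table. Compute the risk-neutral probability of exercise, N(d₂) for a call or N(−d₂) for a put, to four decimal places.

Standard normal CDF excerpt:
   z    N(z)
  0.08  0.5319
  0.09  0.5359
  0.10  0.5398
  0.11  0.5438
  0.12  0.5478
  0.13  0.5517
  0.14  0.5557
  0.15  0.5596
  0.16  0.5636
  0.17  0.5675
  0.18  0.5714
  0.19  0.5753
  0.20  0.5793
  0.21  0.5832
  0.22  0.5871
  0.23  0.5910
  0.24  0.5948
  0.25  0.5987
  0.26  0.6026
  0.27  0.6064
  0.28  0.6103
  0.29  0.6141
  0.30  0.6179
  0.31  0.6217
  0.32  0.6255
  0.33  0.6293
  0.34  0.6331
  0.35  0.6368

0.5832

T = 1;  σ√T = 0.4700
d₁ = [ln(438/444) + (0.053 − 0.027 + ½·0.47²)·1] / (σ√T) = (-0.0136 + 0.1364) / 0.4700 = 0.2614 → 0.26
d₂ = 0.2614 − 0.4700 = -0.2086 → -0.21
Risk-neutral Pr[S_T < K] = N(−d₂) = N(0.21) = 0.5832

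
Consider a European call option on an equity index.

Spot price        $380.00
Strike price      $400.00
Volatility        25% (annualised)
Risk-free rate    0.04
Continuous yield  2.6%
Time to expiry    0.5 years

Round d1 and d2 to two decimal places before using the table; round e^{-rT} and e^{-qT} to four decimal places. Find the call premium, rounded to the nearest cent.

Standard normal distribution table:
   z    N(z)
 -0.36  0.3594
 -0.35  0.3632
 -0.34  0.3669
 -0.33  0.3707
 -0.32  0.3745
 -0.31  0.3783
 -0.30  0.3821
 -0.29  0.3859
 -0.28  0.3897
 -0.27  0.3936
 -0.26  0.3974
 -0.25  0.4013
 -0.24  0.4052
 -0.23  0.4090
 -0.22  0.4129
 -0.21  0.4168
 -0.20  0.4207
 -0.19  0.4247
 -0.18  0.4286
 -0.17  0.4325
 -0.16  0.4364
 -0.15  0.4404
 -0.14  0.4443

σ√T = 0.25 × 0.7071 = 0.1768
d₁ = [ln(380/400) + (0.04 − 0.026 + 0.25²/2)·0.5] / 0.1768 = [-0.0513 + 0.0226] / 0.1768 = -0.1622 ⇒ -0.16
d₂ = d₁ − σ√T = -0.1622 − 0.1768 = -0.3389 ⇒ -0.34
e^(−qT) = e^(−0.026·0.5) = 0.9871;  e^(−rT) = e^(−0.04·0.5) = 0.9802
N(d₁) = N(-0.16) = 0.4364;  N(d₂) = N(-0.34) = 0.3669
C = 380·0.9871·0.4364 − 400·0.9802·0.3669 = 163.6928 − 143.8542 = 19.8386

$19.84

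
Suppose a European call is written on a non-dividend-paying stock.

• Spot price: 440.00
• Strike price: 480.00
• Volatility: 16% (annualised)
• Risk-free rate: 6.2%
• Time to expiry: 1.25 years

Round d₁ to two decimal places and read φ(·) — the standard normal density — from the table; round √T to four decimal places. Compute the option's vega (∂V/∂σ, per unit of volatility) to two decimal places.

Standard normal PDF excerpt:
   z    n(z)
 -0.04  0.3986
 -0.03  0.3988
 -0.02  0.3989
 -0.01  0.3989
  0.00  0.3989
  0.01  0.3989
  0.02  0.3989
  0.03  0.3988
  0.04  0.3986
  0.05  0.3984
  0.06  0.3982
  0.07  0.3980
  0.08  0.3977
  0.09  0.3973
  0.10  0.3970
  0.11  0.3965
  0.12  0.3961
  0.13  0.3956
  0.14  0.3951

196.08

T = 1.25;  σ√T = 0.1789
d₁ = [ln(440/480) + (0.062 + ½·0.16²)·1.25] / (σ√T) = (-0.0870 + 0.0935) / 0.1789 = 0.0363 ⇒ 0.04
√T = √1.25 = 1.1180
φ(d₁) = φ(0.04) = 0.3986
vega = S·φ(d₁)·√T = 440·0.3986·1.1180 = 196.0793
(Vega is the same for a European call and put with the same parameters.)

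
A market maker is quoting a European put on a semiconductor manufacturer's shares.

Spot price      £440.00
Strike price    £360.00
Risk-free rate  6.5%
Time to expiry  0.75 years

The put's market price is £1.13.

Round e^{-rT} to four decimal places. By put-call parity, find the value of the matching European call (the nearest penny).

£98.27

e^(−rT) = e^(−0.065·0.75) = 0.9524
Put-call parity: C − P = S − K·e^(−rT) = 440 − 360·0.9524 = 440 − 342.8640 = 97.1360
C = P + (C − P) = 1.13 + (97.1360) = 98.2660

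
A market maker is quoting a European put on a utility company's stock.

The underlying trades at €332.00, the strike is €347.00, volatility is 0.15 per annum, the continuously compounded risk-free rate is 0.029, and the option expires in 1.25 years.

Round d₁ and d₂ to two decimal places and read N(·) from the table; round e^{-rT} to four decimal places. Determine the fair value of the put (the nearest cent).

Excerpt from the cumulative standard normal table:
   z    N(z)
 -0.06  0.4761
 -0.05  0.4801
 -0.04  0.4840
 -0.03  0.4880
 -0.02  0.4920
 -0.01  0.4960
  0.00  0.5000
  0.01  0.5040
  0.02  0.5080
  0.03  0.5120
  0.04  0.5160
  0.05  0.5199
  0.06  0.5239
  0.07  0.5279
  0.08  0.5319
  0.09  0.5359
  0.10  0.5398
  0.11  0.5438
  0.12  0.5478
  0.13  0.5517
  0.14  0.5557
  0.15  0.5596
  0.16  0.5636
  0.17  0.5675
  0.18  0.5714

σ√T = 0.15·√1.25 = 0.1677
d₁ = [ln(332/347) + (0.029 + 0.15²/2)·1.25] / 0.1677 = [-0.0442 + 0.0503] / 0.1677 = 0.0365 ≈ 0.04
d₂ = d₁ − σ√T = 0.0365 − 0.1677 = -0.1312 ≈ -0.13
exp(−rT) = exp(−0.029·1.25) = 0.9644
N(−d₂) = N(0.13) = 0.5517;  N(−d₁) = N(-0.04) = 0.4840
P = 347·0.9644·0.5517 − 332·0.4840 = 184.6246 − 160.6880 = 23.9366

€23.94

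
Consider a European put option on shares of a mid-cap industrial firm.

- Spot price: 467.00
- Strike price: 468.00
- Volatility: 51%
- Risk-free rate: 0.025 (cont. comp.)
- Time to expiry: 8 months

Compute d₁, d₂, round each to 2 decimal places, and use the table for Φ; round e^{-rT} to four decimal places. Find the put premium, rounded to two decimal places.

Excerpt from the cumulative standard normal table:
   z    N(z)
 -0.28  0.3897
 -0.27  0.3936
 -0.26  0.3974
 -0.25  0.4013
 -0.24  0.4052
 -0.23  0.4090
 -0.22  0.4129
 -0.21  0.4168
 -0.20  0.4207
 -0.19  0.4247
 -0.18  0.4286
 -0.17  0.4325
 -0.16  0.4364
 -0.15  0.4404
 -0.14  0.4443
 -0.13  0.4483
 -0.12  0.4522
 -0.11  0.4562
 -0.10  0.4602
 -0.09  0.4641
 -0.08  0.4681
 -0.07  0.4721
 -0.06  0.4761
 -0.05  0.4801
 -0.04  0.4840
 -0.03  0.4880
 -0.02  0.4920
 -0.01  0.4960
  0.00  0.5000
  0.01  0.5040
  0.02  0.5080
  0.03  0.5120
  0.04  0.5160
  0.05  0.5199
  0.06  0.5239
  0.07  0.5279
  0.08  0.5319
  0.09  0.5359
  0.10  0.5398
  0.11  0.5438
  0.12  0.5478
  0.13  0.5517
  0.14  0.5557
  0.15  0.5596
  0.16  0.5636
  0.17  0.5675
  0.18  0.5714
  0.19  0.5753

σ√T = 0.51·√0.6667 = 0.4164
d₁ = [ln(467/468) + (0.025 + ½·0.51²)·0.6667] / (σ√T) = (-0.0021 + 0.1034) / 0.4164 = 0.2431 ⇒ 0.24
d₂ = 0.2431 − 0.4164 = -0.1733 ⇒ -0.17
exp(−rT) = exp(−0.025·0.6667) = 0.9835
N(−d₂) = N(0.17) = 0.5675;  N(−d₁) = N(-0.24) = 0.4052
P = 468·0.9835·0.5675 − 467·0.4052 = 261.2078 − 189.2284 = 71.9794

71.98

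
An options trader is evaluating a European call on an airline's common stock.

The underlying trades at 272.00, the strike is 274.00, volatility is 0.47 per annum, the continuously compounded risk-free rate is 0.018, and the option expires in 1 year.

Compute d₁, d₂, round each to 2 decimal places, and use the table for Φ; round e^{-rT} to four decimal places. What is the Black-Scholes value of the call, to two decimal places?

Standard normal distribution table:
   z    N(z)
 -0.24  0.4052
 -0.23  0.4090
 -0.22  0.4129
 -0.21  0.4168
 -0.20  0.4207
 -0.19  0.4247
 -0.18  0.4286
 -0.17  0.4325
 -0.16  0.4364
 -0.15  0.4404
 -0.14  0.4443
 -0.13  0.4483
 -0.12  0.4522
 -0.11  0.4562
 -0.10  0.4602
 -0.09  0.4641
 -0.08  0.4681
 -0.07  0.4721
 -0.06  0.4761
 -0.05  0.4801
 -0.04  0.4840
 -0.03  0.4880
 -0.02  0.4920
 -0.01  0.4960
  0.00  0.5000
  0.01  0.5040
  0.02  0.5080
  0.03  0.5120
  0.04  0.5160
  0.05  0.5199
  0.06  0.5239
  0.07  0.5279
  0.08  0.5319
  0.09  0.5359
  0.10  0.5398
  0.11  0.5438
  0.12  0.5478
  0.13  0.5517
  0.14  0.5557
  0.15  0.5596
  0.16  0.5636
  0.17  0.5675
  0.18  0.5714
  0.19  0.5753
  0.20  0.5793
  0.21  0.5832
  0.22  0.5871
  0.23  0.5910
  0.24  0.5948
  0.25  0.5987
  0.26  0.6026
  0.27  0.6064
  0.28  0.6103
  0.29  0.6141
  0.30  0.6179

51.74

σ√T = 0.47 × 1.0000 = 0.4700
d₁ = [ln(272/274) + (0.018 + ½·0.47²)·1] / (σ√T) = (-0.0073 + 0.1284) / 0.4700 = 0.2577 ⇒ 0.26
d₂ = 0.2577 − 0.4700 = -0.2123 ⇒ -0.21
e^(−rT) = e^(−0.018·1) = 0.9822
N(d₁) = N(0.26) = 0.6026;  N(d₂) = N(-0.21) = 0.4168
C = 272·0.6026 − 274·0.9822·0.4168 = 163.9072 − 112.1704 = 51.7368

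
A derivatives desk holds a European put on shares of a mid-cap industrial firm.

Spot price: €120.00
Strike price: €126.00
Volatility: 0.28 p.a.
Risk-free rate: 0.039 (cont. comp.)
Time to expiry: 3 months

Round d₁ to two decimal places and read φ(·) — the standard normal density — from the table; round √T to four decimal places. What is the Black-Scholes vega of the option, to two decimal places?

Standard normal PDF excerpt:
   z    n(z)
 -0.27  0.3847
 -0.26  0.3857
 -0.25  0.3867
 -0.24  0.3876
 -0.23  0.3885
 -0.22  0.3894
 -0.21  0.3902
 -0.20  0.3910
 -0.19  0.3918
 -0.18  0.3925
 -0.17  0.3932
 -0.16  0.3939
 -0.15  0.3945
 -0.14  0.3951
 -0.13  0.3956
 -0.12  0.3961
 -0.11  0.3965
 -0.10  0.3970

23.41

σ√T = 0.28·√0.25 = 0.1400
d₁ = [ln(120/126) + (0.039 + 0.28²/2)·0.25] / 0.1400 = [-0.0488 + 0.0196] / 0.1400 = -0.2089 ≈ -0.21
√T = √0.25 = 0.5000
φ(d₁) = φ(-0.21) = 0.3902
vega = S·φ(d₁)·√T = 120·0.3902·0.5000 = 23.4120
(Call and put vega coincide under Black-Scholes.)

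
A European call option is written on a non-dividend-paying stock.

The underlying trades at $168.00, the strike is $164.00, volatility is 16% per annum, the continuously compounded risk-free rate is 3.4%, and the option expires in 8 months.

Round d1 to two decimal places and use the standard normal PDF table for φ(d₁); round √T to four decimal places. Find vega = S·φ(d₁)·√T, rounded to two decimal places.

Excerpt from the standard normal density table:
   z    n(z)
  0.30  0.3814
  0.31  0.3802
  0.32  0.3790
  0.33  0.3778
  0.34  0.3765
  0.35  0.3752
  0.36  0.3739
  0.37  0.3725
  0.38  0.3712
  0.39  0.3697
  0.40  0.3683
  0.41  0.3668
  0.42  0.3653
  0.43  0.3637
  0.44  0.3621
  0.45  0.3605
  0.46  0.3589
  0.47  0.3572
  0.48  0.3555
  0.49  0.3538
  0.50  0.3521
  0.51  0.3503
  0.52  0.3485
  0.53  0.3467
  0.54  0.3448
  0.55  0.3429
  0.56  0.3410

σ√T = 0.16·√0.6667 = 0.1306
d₁ = [ln(168/164) + (0.034 + 0.16²/2)·0.6667] / 0.1306 = [0.0241 + 0.0312] / 0.1306 = 0.4233 ⇒ 0.42
√T = √0.6667 = 0.8165
φ(d₁) = φ(0.42) = 0.3653
vega = S·φ(d₁)·√T = 168·0.3653·0.8165 = 50.1089

50.11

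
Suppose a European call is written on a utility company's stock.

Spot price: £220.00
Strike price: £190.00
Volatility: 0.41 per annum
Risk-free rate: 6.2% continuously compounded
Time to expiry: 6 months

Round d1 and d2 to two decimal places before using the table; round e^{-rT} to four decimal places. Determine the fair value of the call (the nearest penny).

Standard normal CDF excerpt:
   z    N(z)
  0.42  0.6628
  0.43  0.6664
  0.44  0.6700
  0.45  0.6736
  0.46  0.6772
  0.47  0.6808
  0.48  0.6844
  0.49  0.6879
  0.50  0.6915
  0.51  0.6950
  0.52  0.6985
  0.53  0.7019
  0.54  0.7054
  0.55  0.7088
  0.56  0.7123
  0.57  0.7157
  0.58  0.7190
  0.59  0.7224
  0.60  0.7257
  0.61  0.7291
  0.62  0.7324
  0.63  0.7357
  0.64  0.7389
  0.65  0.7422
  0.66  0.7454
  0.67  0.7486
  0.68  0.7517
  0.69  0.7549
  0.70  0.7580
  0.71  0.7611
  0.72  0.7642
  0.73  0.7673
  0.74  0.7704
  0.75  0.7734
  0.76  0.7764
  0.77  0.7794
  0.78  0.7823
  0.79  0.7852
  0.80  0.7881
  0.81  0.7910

σ√T = 0.41 × 0.7071 = 0.2899
d₁ = [ln(220/190) + (0.062 + 0.41²/2)·0.5] / 0.2899 = [0.1466 + 0.0730] / 0.2899 = 0.7576 ⇒ 0.76
d₂ = d₁ − σ√T = 0.7576 − 0.2899 = 0.4677 ⇒ 0.47
e^(−rT) = e^(−0.062·0.5) = 0.9695
N(d₁) = N(0.76) = 0.7764;  N(d₂) = N(0.47) = 0.6808
C = 220·0.7764 − 190·0.9695·0.6808 = 170.8080 − 125.4068 = 45.4012

£45.40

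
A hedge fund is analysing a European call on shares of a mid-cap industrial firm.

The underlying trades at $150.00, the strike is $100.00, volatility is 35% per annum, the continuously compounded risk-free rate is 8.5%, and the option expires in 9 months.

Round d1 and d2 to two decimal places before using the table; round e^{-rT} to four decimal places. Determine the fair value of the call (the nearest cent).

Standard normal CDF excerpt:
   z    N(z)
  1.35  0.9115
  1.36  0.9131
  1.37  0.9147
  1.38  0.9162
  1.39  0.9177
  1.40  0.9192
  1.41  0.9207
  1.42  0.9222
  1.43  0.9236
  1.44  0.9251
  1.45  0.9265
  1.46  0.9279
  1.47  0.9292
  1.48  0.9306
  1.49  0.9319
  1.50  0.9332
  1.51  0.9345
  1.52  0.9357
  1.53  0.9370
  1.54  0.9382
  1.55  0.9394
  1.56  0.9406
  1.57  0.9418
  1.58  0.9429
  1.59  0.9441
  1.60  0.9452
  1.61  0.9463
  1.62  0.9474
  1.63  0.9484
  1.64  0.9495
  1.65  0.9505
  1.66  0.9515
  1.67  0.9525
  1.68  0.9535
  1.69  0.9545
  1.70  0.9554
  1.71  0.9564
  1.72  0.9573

σ√T = 0.35·√0.75 = 0.3031
d₁ = [ln(150/100) + (0.085 + 0.35²/2)·0.75] / 0.3031 = [0.4055 + 0.1097] / 0.3031 = 1.6996 which rounds to 1.70
d₂ = d₁ − σ√T = 1.6996 − 0.3031 = 1.3965 which rounds to 1.40
exp(−rT) = exp(−0.085·0.75) = 0.9382
C = 150·N(1.70) − 100·0.9382·N(1.40) = 150·0.9554 − 100·0.9382·0.9192 = 143.3100 − 86.2393 = 57.0707

$57.07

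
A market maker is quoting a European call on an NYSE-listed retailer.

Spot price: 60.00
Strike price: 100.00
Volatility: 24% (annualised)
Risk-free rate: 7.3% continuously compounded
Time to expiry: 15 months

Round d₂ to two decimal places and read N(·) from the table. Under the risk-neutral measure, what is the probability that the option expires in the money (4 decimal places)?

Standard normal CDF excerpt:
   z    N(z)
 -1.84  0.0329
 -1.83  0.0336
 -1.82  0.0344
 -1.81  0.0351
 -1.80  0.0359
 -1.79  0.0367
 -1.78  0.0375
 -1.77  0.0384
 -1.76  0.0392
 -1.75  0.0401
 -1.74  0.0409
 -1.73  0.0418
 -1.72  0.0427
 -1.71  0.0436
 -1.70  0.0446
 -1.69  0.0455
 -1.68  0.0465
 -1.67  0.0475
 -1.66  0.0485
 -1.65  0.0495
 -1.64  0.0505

0.0446

σ√T = 0.24 × 1.1180 = 0.2683
d₁ = [ln(60/100) + (0.073 + 0.24²/2)·1.25] / 0.2683 = [-0.5108 + 0.1273] / 0.2683 = -1.4295 → -1.43
d₂ = d₁ − σ√T = -1.4295 − 0.2683 = -1.6978 → -1.70
Risk-neutral Pr[S_T > K] = N(d₂) = N(-1.70) = 0.0446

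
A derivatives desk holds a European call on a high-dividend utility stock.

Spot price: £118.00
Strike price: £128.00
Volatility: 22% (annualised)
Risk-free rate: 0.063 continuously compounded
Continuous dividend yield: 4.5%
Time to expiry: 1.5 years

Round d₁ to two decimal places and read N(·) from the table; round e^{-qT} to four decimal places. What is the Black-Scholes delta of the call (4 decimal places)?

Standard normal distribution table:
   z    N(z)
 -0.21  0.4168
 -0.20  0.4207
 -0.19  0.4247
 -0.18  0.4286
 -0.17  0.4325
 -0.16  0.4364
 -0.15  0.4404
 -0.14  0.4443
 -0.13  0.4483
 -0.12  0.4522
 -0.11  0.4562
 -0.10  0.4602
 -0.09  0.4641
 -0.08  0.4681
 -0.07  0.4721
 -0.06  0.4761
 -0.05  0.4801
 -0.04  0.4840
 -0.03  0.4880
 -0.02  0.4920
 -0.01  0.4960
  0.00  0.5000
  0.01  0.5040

σ√T = 0.22 × 1.2247 = 0.2694
d₁ = [ln(118/128) + (0.063 − 0.045 + 0.22²/2)·1.5] / 0.2694 = [-0.0813 + 0.0633] / 0.2694 = -0.0670 ≈ -0.07
N(d₁) = N(-0.07) = 0.4721
Δ_call = e^(−qT)·N(d₁) = 0.9347·0.4721 = 0.4413

0.4413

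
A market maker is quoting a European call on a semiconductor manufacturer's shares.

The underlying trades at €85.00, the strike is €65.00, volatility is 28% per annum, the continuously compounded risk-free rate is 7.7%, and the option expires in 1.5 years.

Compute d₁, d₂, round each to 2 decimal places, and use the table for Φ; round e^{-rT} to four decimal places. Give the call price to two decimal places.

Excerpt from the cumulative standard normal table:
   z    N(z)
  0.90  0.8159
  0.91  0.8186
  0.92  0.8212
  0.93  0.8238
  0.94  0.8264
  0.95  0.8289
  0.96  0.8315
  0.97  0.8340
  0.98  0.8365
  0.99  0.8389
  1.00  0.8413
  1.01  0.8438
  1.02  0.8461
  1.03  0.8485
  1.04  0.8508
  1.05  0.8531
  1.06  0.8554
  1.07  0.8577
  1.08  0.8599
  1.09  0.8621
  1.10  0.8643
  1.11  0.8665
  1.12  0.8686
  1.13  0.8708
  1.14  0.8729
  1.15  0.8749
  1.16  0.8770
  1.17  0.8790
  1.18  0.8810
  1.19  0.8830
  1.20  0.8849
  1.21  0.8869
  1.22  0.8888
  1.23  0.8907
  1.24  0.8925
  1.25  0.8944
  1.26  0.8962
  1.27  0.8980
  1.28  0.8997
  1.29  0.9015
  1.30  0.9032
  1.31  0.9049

€28.63

σ√T = 0.28 × 1.2247 = 0.3429
d₁ = [ln(85/65) + (0.077 + 0.28²/2)·1.5] / 0.3429 = [0.2683 + 0.1743] / 0.3429 = 1.2905 which rounds to 1.29
d₂ = d₁ − σ√T = 1.2905 − 0.3429 = 0.9476 which rounds to 0.95
e^(−rT) = e^(−0.077·1.5) = 0.8909
N(d₁) = N(1.29) = 0.9015;  N(d₂) = N(0.95) = 0.8289
C = 85·0.9015 − 65·0.8909·0.8289 = 76.6275 − 48.0004 = 28.6271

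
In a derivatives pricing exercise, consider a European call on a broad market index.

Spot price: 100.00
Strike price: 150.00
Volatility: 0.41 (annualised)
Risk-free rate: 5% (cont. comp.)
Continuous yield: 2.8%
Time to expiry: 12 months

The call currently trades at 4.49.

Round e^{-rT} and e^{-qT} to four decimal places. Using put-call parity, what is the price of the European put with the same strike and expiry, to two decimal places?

49.93

e^(−qT) = e^(−0.028·1) = 0.9724;  e^(−rT) = e^(−0.05·1) = 0.9512
Put-call parity: C − P = S·e^(−qT) − K·e^(−rT) = 100·0.9724 − 150·0.9512 = 97.2400 − 142.6800 = -45.4400
P = C − (C − P) = 4.49 − (-45.4400) = 49.9300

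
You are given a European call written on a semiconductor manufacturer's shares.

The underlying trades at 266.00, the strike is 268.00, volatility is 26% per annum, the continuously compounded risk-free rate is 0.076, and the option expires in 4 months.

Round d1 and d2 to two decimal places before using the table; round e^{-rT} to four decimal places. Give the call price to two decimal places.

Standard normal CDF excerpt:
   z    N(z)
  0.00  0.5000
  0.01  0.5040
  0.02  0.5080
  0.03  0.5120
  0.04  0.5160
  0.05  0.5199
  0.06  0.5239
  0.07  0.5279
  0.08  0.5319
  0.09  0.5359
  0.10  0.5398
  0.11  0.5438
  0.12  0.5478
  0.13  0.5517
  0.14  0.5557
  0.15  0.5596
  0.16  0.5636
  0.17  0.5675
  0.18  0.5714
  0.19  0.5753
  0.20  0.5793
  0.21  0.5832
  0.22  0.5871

18.20

σ√T = 0.26 × 0.5774 = 0.1501
d₁ = [ln(266/268) + (0.076 + 0.26²/2)·0.3333] / 0.1501 = [-0.0075 + 0.0366] / 0.1501 = 0.1939 → 0.19
d₂ = d₁ − σ√T = 0.1939 − 0.1501 = 0.0438 → 0.04
e^(−rT) = e^(−0.076·0.3333) = 0.9750
N(d₁) = N(0.19) = 0.5753;  N(d₂) = N(0.04) = 0.5160
C = 266·0.5753 − 268·0.9750·0.5160 = 153.0298 − 134.8308 = 18.1990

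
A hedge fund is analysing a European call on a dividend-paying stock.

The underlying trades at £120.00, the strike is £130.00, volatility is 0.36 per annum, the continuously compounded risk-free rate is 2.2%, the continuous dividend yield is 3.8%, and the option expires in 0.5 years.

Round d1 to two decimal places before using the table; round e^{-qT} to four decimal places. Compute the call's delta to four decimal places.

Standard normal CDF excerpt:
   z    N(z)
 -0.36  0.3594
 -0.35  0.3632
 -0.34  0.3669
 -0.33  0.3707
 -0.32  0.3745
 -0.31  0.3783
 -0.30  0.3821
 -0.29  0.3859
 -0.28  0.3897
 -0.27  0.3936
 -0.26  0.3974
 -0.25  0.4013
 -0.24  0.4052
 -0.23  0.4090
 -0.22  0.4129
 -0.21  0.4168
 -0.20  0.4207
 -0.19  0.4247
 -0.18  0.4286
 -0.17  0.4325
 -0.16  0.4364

0.4051

σ√T = 0.36 × 0.7071 = 0.2546
d₁ = [ln(120/130) + (0.022 − 0.038 + 0.36²/2)·0.5] / 0.2546 = [-0.0800 + 0.0244] / 0.2546 = -0.2186 ≈ -0.22
N(d₁) = N(-0.22) = 0.4129
Δ_call = e^(−qT)·N(d₁) = 0.9812·0.4129 = 0.4051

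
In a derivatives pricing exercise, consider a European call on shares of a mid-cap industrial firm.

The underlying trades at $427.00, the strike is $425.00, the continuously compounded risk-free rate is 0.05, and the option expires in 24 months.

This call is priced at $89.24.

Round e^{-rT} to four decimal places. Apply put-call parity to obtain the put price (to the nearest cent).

$46.78

exp(−rT) = exp(−0.05·2) = 0.9048
Put-call parity: C − P = S − K·e^(−rT) = 427 − 425·0.9048 = 427 − 384.5400 = 42.4600
P = C − (C − P) = 89.24 − (42.4600) = 46.7800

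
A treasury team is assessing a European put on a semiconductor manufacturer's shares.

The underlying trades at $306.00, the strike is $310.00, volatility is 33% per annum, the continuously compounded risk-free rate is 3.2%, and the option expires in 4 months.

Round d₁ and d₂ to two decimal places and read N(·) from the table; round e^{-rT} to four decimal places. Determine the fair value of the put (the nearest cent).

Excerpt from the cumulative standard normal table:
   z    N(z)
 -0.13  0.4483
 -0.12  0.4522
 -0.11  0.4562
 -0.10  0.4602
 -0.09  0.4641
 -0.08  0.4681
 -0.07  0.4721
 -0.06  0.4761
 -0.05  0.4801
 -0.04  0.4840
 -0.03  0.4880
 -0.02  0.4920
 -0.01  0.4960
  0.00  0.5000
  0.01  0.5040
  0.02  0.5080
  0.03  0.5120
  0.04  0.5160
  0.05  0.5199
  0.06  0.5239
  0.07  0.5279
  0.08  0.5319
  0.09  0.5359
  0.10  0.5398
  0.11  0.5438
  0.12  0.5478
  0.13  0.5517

σ√T = 0.33·√0.3333 = 0.1905
d₁ = [ln(306/310) + (0.032 + 0.33²/2)·0.3333] / 0.1905 = [-0.0130 + 0.0288] / 0.1905 = 0.0831 ⇒ 0.08
d₂ = d₁ − σ√T = 0.0831 − 0.1905 = -0.1074 ⇒ -0.11
exp(−rT) = exp(−0.032·0.3333) = 0.9894
P = 310·0.9894·N(0.11) − 306·N(-0.08) = 310·0.9894·0.5438 − 306·0.4681 = 166.7911 − 143.2386 = 23.5525

$23.55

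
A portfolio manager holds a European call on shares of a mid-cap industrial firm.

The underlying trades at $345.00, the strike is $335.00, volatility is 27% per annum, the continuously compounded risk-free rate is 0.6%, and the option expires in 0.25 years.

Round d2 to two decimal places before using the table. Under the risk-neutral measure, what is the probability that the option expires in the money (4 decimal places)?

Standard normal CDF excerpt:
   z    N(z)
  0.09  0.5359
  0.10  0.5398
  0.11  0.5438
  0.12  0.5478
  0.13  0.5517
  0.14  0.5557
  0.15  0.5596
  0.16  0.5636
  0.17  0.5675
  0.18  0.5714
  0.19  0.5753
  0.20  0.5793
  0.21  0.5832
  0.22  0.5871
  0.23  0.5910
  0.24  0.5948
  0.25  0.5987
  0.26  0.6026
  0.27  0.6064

σ√T = 0.27 × 0.5000 = 0.1350
d₁ = [ln(345/335) + (0.006 + 0.27²/2)·0.25] / 0.1350 = [0.0294 + 0.0106] / 0.1350 = 0.2965 which rounds to 0.30
d₂ = d₁ − σ√T = 0.2965 − 0.1350 = 0.1615 which rounds to 0.16
Risk-neutral Pr[S_T > K] = N(d₂) = N(0.16) = 0.5636

0.5636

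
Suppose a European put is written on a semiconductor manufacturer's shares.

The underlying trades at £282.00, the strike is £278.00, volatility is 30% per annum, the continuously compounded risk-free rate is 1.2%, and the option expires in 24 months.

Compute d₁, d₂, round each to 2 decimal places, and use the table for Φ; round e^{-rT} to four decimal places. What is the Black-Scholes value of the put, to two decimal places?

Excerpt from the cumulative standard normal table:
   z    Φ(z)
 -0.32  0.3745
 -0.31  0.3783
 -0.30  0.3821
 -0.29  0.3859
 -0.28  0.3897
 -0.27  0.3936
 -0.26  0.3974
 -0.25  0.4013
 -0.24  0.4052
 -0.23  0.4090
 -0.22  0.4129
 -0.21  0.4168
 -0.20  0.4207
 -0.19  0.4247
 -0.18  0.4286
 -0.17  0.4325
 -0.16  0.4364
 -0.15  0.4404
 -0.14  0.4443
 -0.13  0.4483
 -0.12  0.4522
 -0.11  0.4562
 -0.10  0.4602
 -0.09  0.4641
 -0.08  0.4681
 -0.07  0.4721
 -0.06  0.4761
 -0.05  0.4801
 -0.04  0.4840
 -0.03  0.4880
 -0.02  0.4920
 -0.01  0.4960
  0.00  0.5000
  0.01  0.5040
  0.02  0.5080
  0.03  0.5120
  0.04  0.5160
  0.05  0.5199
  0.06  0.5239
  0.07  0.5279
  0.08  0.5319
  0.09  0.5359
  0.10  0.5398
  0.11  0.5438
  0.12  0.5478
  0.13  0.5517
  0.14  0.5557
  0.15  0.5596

£40.93

T = 2;  σ√T = 0.4243
d₁ = [ln(282/278) + (0.012 + ½·0.3²)·2] / (σ√T) = (0.0143 + 0.1140) / 0.4243 = 0.3024 which rounds to 0.30
d₂ = 0.3024 − 0.4243 = -0.1219 which rounds to -0.12
exp(−rT) = exp(−0.012·2) = 0.9763
N(−d₂) = N(0.12) = 0.5478;  N(−d₁) = N(-0.30) = 0.3821
P = 278·0.9763·0.5478 − 282·0.3821 = 148.6792 − 107.7522 = 40.9270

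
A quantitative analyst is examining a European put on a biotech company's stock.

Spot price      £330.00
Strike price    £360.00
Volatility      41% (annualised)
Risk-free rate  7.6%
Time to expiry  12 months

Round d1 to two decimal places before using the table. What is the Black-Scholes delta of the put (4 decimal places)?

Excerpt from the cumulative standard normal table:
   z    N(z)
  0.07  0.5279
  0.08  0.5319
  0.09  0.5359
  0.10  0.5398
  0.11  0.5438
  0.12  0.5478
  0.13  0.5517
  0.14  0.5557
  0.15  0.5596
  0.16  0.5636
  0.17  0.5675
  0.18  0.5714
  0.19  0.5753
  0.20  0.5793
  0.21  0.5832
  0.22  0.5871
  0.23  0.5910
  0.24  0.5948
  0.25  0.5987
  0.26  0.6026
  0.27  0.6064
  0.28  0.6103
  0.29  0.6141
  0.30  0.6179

σ√T = 0.41·√1 = 0.4100
ln(S/K) + (r + σ²/2)T = ln(330/360) + (0.076 + 0.41²/2)·1 = -0.0870 + 0.1600 = 0.0730
d₁ = 0.0730 / 0.4100 = 0.1781 which rounds to 0.18
N(d₁) = N(0.18) = 0.5714
Δ_put = N(d₁) − 1 = 0.5714 − 1 = -0.4286

-0.4286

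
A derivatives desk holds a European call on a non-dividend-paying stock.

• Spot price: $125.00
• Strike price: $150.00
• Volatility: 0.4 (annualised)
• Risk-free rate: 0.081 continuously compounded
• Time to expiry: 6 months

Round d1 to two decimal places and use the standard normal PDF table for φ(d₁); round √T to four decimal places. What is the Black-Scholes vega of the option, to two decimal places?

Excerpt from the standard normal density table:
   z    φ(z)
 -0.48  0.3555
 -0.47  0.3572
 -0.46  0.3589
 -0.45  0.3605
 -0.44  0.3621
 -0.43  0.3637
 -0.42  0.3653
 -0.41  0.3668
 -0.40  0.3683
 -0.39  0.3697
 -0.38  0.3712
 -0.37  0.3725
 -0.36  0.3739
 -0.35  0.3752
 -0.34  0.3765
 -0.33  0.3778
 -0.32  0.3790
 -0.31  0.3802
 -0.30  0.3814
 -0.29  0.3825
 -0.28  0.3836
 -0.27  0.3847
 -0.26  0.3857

σ√T = 0.4 × 0.7071 = 0.2828
ln(S/K) + (r + σ²/2)T = ln(125/150) + (0.081 + 0.4²/2)·0.5 = -0.1823 + 0.0805 = -0.1018
d₁ = -0.1018 / 0.2828 = -0.3600 ≈ -0.36
√T = √0.5 = 0.7071
φ(d₁) = φ(-0.36) = 0.3739
vega = S·φ(d₁)·√T = 125·0.3739·0.7071 = 33.0481
(Call and put vega coincide under Black-Scholes.)

33.05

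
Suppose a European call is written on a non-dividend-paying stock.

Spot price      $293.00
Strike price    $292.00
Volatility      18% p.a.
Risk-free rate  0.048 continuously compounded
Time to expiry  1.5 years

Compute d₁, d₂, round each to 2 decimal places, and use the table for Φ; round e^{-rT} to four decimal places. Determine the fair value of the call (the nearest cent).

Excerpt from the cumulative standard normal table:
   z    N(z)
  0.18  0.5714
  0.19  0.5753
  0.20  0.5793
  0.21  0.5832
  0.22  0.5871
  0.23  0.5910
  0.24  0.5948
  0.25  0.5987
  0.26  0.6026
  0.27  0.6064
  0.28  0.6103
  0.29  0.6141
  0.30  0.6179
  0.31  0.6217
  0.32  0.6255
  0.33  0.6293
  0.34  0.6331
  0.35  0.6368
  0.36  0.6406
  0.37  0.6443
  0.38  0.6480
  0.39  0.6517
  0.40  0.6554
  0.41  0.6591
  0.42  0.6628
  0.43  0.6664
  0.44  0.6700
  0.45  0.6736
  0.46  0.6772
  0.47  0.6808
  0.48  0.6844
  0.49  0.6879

$36.79

σ√T = 0.18 × 1.2247 = 0.2205
d₁ = [ln(293/292) + (0.048 + 0.18²/2)·1.5] / 0.2205 = [0.0034 + 0.0963] / 0.2205 = 0.4523 which rounds to 0.45
d₂ = d₁ − σ√T = 0.4523 − 0.2205 = 0.2319 which rounds to 0.23
exp(−rT) = exp(−0.048·1.5) = 0.9305
C = 293·N(0.45) − 292·0.9305·N(0.23) = 293·0.6736 − 292·0.9305·0.5910 = 197.3648 − 160.5782 = 36.7866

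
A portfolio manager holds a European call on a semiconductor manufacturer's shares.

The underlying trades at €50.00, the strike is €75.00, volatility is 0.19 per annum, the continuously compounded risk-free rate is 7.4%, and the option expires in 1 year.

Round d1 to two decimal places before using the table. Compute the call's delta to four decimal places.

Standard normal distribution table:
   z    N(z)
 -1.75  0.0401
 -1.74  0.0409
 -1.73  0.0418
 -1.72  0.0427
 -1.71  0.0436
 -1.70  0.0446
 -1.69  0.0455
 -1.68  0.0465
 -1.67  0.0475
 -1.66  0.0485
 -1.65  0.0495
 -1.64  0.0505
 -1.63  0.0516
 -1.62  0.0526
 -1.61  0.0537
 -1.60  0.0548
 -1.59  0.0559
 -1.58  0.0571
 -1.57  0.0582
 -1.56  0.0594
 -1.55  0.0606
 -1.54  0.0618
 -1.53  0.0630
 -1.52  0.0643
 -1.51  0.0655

0.0495

σ√T = 0.19·√1 = 0.1900
ln(S/K) + (r + σ²/2)T = ln(50/75) + (0.074 + 0.19²/2)·1 = -0.4055 + 0.0920 = -0.3134
d₁ = -0.3134 / 0.1900 = -1.6496 ⇒ -1.65
N(d₁) = N(-1.65) = 0.0495
Δ_call = N(d₁) = 0.0495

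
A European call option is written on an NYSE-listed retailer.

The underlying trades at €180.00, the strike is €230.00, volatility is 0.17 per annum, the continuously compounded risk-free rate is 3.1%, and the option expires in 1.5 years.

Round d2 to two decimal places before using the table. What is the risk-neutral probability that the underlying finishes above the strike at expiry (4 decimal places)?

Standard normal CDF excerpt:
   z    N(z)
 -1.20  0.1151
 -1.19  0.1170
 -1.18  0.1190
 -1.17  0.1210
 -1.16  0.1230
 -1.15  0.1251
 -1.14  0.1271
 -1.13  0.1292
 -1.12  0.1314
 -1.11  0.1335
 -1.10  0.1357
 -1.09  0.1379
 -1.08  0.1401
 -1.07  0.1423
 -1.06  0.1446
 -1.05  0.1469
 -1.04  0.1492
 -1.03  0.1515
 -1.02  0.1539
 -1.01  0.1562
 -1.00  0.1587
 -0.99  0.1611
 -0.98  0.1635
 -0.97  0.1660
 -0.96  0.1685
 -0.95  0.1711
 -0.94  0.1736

0.1446

σ√T = 0.17·√1.5 = 0.2082
d₁ = [ln(180/230) + (0.031 + 0.17²/2)·1.5] / 0.2082 = [-0.2451 + 0.0682] / 0.2082 = -0.8499 → -0.85
d₂ = d₁ − σ√T = -0.8499 − 0.2082 = -1.0581 → -1.06
Risk-neutral Pr[S_T > K] = N(d₂) = N(-1.06) = 0.1446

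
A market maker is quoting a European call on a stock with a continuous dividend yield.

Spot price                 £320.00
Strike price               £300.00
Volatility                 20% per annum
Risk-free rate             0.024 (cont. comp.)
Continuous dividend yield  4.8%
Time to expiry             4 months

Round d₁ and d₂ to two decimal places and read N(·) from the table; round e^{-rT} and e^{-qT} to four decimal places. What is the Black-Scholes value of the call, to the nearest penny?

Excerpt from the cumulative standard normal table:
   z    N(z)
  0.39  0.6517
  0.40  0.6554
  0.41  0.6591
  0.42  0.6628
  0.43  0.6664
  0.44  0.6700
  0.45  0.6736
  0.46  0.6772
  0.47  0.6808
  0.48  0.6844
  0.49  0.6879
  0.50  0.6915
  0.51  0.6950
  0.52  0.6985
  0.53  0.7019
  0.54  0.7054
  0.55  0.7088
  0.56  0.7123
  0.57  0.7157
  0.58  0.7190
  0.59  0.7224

σ√T = 0.2 × 0.5774 = 0.1155
d₁ = [ln(320/300) + (0.024 − 0.048 + 0.2²/2)·0.3333] / 0.1155 = [0.0645 − 0.0013] / 0.1155 = 0.5474 → 0.55
d₂ = d₁ − σ√T = 0.5474 − 0.1155 = 0.4319 → 0.43
exp(−qT) = exp(−0.048·0.3333) = 0.9841;  exp(−rT) = exp(−0.024·0.3333) = 0.9920
C = 320·0.9841·N(0.55) − 300·0.9920·N(0.43) = 320·0.9841·0.7088 − 300·0.9920·0.6664 = 223.2096 − 198.3206 = 24.8890

£24.89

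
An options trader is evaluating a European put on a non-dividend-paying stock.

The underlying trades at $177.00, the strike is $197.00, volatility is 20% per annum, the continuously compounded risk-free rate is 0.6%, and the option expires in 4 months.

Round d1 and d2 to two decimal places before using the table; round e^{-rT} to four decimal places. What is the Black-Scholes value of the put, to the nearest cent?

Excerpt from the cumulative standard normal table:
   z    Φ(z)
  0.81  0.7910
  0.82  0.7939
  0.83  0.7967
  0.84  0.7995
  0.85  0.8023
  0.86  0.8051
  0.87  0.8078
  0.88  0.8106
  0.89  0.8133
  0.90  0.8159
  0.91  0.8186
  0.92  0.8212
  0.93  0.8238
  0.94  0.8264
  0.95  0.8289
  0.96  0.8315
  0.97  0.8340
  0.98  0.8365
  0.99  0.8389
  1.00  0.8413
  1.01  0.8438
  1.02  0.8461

$21.96

T = 0.3333;  σ√T = 0.1155
d₁ = [ln(177/197) + (0.006 + 0.2²/2)·0.3333] / 0.1155 = [-0.1071 + 0.0087] / 0.1155 = -0.8521 ≈ -0.85
d₂ = d₁ − σ√T = -0.8521 − 0.1155 = -0.9675 ≈ -0.97
e^(−rT) = e^(−0.006·0.3333) = 0.9980
N(−d₂) = N(0.97) = 0.8340;  N(−d₁) = N(0.85) = 0.8023
P = 197·0.9980·0.8340 − 177·0.8023 = 163.9694 − 142.0071 = 21.9623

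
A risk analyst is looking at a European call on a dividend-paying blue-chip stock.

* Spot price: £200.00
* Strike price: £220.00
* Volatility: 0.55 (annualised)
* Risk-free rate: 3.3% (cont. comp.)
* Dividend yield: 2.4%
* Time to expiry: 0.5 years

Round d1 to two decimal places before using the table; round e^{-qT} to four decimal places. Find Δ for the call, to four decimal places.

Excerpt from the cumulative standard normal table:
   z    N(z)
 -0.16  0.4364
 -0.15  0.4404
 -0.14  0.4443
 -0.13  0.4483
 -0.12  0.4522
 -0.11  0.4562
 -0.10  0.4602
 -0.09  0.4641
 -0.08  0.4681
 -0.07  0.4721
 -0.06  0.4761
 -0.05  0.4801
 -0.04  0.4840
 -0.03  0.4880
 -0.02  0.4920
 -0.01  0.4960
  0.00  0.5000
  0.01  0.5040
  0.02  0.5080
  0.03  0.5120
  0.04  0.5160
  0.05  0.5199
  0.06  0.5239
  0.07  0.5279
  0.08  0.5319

σ√T = 0.55·√0.5 = 0.3889
ln(S/K) + (r − q + σ²/2)T = ln(200/220) + (0.033 − 0.024 + 0.55²/2)·0.5 = -0.0953 + 0.0801 = -0.0152
d₁ = -0.0152 / 0.3889 = -0.0390 which rounds to -0.04
N(d₁) = N(-0.04) = 0.4840
Δ_call = e^(−qT)·N(d₁) = 0.9881·0.4840 = 0.4782

0.4782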